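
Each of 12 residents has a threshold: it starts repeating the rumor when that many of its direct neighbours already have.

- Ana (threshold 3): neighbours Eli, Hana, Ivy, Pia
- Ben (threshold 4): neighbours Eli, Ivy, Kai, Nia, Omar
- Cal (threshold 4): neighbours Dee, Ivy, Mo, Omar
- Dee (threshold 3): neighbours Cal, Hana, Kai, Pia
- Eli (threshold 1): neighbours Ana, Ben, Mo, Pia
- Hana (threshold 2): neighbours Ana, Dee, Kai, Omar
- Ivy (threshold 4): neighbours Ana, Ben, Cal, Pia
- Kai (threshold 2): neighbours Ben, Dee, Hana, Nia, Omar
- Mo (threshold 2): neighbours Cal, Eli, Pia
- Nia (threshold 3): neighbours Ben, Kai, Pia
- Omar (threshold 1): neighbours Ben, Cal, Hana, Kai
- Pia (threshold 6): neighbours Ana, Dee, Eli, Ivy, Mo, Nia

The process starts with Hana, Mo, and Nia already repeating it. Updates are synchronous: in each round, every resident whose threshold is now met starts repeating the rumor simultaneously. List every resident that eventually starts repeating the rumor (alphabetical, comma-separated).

Round 1 — Hana, Mo, Nia start repeating the rumor (initial).
Round 2 — checking thresholds:
  Ana: 1 of 4 neighbours < 3, below threshold.
  Ben: 1 of 5 neighbours < 4, below threshold.
  Cal: 1 of 4 neighbours < 4, below threshold.
  Dee: 1 of 4 neighbours < 3, below threshold.
  Eli: 1 of 4 neighbours ≥ 1, starts repeating the rumor.
  Kai: 2 of 5 neighbours ≥ 2, starts repeating the rumor.
  Omar: 1 of 4 neighbours ≥ 1, starts repeating the rumor.
  Pia: 2 of 6 neighbours < 6, below threshold.
Round 3 — checking thresholds:
  Ana: 2 of 4 neighbours < 3, below threshold.
  Ben: 4 of 5 neighbours ≥ 4, starts repeating the rumor.
  Cal: 2 of 4 neighbours < 4, below threshold.
  Dee: 2 of 4 neighbours < 3, below threshold.
  Pia: 3 of 6 neighbours < 6, below threshold.
Round 4 — no new spreads; cascade stops.

Ben, Eli, Hana, Kai, Mo, Nia, Omar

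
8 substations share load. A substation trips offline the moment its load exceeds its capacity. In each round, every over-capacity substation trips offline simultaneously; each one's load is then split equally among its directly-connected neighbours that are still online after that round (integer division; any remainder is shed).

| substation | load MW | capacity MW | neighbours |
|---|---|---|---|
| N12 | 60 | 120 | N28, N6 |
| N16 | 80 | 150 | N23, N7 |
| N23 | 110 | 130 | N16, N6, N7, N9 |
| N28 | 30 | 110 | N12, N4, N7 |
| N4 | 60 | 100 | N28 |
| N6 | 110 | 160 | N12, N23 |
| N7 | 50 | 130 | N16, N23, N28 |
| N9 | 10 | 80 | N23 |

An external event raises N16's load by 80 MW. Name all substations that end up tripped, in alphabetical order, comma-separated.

N12, N16, N23, N28, N4, N6, N7

Round 1 — N16 at 160 > 150. N16 trips offline.
  N16 sheds 160 MW to N23, N7: 80 each.
    N23: 110+80 = 190 > 130
    N7: 50+80 = 130 ≤ 130
Round 2 — N23 trips offline.
  N23 sheds 190 MW to N6, N7, N9: 63 each (1 lost).
    N6: 110+63 = 173 > 160
    N7: 130+63 = 193 > 130
    N9: 10+63 = 73 ≤ 80
Round 3 — N6, N7 trip offline.
  N6 sheds 173 MW to N12: 173 each.
    N12: 60+173 = 233 > 120
  N7 sheds 193 MW to N28: 193 each.
    N28: 30+193 = 223 > 110
Round 4 — N12, N28 trip offline.
  N12 sheds 233 MW: no online neighbours, lost.
  N28 sheds 223 MW to N4: 223 each.
    N4: 60+223 = 283 > 100
Round 5 — N4 trips offline.
  N4 sheds 283 MW: no online neighbours, lost.
No further trips.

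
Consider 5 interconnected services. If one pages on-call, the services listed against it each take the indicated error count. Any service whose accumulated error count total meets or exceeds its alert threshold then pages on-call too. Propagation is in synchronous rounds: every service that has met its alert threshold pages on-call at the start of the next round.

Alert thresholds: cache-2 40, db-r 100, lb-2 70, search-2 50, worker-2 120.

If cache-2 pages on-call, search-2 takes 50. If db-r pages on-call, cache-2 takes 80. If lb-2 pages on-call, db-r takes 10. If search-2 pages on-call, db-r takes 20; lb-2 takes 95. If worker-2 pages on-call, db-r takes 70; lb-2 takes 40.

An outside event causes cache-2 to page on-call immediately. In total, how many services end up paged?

Round 1 — cache-2 pages on-call (initial).
  search-2: +50 → 50 ≥ 50
Round 2 — search-2 pages on-call.
  db-r: +20 → 20 < 100
  lb-2: +95 → 95 ≥ 70
Round 3 — lb-2 pages on-call.
  db-r: +10 → 30 < 100
No further pages.

3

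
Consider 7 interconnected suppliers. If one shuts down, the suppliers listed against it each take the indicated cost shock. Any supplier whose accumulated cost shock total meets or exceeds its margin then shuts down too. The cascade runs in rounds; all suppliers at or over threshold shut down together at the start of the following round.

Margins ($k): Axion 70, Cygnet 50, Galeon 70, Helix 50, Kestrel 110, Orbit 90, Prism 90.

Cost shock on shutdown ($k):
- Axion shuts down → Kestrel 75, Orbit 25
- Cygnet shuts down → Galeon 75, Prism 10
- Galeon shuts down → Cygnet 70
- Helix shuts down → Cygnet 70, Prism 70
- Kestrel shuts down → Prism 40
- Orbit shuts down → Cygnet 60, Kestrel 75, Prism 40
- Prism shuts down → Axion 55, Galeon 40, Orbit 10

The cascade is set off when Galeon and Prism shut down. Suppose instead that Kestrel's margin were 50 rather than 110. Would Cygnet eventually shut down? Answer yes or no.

With Kestrel's margin at 50:
Round 1 — Galeon, Prism shut down (initial).
  Axion: +55 → 55 < 70
  Cygnet: +70 → 70 ≥ 50
  Orbit: +10 → 10 < 90
Round 2 — Cygnet shuts down.
No further shutdowns.

yes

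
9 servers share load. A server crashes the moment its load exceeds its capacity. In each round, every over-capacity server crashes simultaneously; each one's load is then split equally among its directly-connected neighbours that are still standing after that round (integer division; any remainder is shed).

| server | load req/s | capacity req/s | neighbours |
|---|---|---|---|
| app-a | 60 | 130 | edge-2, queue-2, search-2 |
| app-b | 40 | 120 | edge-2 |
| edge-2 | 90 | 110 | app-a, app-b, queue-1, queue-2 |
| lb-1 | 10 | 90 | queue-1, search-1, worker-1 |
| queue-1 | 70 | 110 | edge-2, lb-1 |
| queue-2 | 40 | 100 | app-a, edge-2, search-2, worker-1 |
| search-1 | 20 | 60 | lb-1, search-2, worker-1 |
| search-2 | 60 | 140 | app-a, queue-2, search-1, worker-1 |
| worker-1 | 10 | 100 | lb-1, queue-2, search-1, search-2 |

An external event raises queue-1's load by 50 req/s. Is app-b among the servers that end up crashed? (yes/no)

no

Round 1 — queue-1 at 120 > 110. queue-1 crashes.
  queue-1 sheds 120 req/s to edge-2, lb-1: 60 each.
    edge-2: 90+60 = 150 > 110
    lb-1: 10+60 = 70 ≤ 90
Round 2 — edge-2 crashes.
  edge-2 sheds 150 req/s to app-a, app-b, queue-2: 50 each.
    app-a: 60+50 = 110 ≤ 130
    app-b: 40+50 = 90 ≤ 120
    queue-2: 40+50 = 90 ≤ 100
No further crashes.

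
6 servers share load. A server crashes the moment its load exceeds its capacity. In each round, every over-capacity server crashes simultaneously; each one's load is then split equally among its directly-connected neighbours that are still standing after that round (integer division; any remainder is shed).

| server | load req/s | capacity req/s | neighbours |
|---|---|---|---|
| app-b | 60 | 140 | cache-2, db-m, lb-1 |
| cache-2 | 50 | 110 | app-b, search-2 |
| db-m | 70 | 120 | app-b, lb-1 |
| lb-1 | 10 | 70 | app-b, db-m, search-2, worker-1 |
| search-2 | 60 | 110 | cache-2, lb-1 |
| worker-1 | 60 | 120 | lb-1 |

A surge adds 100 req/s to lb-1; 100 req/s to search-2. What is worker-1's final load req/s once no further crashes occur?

96

Round 1 — lb-1 at 110 > 70; search-2 at 160 > 110. lb-1, search-2 crash.
  lb-1 sheds 110 req/s to app-b, db-m, worker-1: 36 each (2 lost).
    app-b: 60+36 = 96 ≤ 140
    db-m: 70+36 = 106 ≤ 120
    worker-1: 60+36 = 96 ≤ 120
  search-2 sheds 160 req/s to cache-2: 160 each.
    cache-2: 50+160 = 210 > 110
Round 2 — cache-2 crashes.
  cache-2 sheds 210 req/s to app-b: 210 each.
    app-b: 96+210 = 306 > 140
Round 3 — app-b crashes.
  app-b sheds 306 req/s to db-m: 306 each.
    db-m: 106+306 = 412 > 120
Round 4 — db-m crashes.
  db-m sheds 412 req/s: no online neighbours, lost.
No further crashes.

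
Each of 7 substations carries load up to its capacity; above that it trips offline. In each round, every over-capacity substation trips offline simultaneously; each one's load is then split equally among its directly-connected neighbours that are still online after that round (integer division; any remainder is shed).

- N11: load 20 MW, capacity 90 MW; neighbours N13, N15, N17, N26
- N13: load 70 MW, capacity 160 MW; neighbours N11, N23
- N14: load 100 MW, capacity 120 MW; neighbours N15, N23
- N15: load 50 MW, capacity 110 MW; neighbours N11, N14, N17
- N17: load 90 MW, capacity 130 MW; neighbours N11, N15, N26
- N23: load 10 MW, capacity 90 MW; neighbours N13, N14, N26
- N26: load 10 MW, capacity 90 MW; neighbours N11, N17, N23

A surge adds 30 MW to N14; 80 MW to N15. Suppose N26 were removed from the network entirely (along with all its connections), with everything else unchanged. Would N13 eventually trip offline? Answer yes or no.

yes

With N26 removed:
Round 1 — N14 at 130 > 120; N15 at 130 > 110. N14, N15 trip offline.
  N14 sheds 130 MW to N23: 130 each.
    N23: 10+130 = 140 > 90
  N15 sheds 130 MW to N11, N17: 65 each.
    N11: 20+65 = 85 ≤ 90
    N17: 90+65 = 155 > 130
Round 2 — N17, N23 trip offline.
  N17 sheds 155 MW to N11: 155 each.
    N11: 85+155 = 240 > 90
  N23 sheds 140 MW to N13: 140 each.
    N13: 70+140 = 210 > 160
Round 3 — N11, N13 trip offline.
  N11 sheds 240 MW: no online neighbours, lost.
  N13 sheds 210 MW: no online neighbours, lost.
No further trips.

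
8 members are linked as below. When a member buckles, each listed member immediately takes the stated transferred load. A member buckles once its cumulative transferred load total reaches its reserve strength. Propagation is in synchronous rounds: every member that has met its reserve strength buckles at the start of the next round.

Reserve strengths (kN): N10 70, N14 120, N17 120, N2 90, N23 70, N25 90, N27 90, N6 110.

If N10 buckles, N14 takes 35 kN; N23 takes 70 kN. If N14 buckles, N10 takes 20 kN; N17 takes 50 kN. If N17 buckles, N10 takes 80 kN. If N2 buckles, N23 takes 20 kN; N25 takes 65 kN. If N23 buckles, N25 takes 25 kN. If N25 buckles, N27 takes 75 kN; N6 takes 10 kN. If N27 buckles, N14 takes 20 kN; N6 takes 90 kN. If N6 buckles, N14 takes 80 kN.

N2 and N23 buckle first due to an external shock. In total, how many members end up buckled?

Round 1 — N2, N23 buckle (initial).
  N25: +65+25 → 90 ≥ 90
Round 2 — N25 buckles.
  N27: +75 → 75 < 90
  N6: +10 → 10 < 110
No further bucklings.

3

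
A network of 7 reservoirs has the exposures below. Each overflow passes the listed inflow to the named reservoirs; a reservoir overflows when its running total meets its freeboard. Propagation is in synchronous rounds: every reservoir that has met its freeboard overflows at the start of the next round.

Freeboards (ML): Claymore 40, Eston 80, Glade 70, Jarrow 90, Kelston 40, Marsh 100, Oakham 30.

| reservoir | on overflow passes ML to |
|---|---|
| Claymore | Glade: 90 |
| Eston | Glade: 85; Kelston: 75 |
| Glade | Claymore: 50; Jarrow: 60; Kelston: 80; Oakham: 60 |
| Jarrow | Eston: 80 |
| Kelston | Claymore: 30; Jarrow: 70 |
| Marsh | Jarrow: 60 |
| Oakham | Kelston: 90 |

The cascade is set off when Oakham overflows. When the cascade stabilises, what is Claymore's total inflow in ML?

30

Round 1 — Oakham overflows (initial).
  Kelston: +90 → 90 ≥ 40
Round 2 — Kelston overflows.
  Claymore: +30 → 30 < 40
  Jarrow: +70 → 70 < 90
No further overflows.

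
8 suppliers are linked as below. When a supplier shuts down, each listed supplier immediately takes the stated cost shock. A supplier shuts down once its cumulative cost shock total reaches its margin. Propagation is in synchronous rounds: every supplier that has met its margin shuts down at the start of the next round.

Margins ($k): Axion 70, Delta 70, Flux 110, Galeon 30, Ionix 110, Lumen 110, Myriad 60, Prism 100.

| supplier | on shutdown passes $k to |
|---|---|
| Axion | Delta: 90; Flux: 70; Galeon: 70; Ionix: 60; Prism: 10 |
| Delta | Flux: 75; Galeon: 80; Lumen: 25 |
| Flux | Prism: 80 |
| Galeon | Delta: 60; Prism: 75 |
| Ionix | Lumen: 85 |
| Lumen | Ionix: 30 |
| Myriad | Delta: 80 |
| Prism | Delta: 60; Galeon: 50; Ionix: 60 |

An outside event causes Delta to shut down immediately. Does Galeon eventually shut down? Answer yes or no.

yes

Round 1 — Delta shuts down (initial).
  Flux: +75 → 75 < 110
  Galeon: +80 → 80 ≥ 30
  Lumen: +25 → 25 < 110
Round 2 — Galeon shuts down.
  Prism: +75 → 75 < 100
No further shutdowns.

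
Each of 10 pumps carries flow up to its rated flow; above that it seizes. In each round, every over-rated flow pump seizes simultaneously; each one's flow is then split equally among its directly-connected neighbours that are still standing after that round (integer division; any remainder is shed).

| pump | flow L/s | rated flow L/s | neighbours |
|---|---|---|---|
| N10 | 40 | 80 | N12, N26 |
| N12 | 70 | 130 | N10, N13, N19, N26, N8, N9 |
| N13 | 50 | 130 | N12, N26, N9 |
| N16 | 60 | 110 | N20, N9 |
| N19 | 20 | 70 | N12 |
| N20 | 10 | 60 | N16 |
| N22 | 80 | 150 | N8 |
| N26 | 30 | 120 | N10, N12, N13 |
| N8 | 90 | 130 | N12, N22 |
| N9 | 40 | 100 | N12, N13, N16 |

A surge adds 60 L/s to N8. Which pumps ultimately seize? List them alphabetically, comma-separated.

Round 1 — N8 at 150 > 130. N8 seizes.
  N8 sheds 150 L/s to N12, N22: 75 each.
    N12: 70+75 = 145 > 130
    N22: 80+75 = 155 > 150
Round 2 — N12, N22 seize.
  N12 sheds 145 L/s to N10, N13, N19, N26, N9: 29 each.
    N10: 40+29 = 69 ≤ 80
    N13: 50+29 = 79 ≤ 130
    N19: 20+29 = 49 ≤ 70
    N26: 30+29 = 59 ≤ 120
    N9: 40+29 = 69 ≤ 100
  N22 sheds 155 L/s: no online neighbours, lost.
No further seizures.

N12, N22, N8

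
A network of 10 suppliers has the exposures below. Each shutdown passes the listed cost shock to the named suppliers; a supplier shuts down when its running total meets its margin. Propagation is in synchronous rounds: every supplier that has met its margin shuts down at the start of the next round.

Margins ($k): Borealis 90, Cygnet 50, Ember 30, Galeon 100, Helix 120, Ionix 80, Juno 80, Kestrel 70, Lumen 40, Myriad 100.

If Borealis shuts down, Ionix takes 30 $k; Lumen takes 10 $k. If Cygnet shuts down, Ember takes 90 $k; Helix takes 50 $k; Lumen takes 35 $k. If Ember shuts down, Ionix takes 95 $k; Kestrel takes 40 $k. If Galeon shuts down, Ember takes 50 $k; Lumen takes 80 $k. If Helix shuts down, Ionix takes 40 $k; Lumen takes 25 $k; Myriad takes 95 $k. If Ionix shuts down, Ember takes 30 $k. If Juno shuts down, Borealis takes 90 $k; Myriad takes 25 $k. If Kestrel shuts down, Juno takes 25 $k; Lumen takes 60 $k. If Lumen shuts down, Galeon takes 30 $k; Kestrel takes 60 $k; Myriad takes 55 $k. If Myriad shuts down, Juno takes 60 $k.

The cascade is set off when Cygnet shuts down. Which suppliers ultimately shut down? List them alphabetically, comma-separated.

Round 1 — Cygnet shuts down (initial).
  Ember: +90 → 90 ≥ 30
  Helix: +50 → 50 < 120
  Lumen: +35 → 35 < 40
Round 2 — Ember shuts down.
  Ionix: +95 → 95 ≥ 80
  Kestrel: +40 → 40 < 70
Round 3 — Ionix shuts down.
No further shutdowns.

Cygnet, Ember, Ionix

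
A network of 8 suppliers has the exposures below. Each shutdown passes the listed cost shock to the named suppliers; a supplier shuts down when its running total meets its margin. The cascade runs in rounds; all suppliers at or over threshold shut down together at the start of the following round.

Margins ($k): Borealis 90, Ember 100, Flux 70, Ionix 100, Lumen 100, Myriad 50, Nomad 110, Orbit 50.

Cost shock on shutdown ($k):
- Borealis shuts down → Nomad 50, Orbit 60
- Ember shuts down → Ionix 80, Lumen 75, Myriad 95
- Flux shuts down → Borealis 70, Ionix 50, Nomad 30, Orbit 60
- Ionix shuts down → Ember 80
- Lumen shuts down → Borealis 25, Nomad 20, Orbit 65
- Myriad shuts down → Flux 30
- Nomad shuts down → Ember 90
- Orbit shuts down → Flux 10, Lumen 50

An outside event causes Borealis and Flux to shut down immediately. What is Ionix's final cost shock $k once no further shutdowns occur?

Round 1 — Borealis, Flux shut down (initial).
  Ionix: +50 → 50 < 100
  Nomad: +50+30 → 80 < 110
  Orbit: +60+60 → 120 ≥ 50
Round 2 — Orbit shuts down.
  Lumen: +50 → 50 < 100
No further shutdowns.

50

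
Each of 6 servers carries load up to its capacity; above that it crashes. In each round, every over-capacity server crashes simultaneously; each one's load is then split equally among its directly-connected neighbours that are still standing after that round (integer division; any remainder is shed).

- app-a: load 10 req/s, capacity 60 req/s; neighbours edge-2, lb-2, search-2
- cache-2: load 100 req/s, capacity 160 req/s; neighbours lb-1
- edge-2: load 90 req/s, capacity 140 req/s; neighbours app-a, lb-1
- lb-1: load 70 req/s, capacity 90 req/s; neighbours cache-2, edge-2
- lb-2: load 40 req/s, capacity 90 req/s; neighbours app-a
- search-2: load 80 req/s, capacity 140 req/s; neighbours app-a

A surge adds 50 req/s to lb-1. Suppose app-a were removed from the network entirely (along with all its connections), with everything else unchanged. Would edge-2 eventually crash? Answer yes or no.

yes

With app-a removed:
Round 1 — lb-1 at 120 > 90. lb-1 crashes.
  lb-1 sheds 120 req/s to cache-2, edge-2: 60 each.
    cache-2: 100+60 = 160 ≤ 160
    edge-2: 90+60 = 150 > 140
Round 2 — edge-2 crashes.
  edge-2 sheds 150 req/s: no online neighbours, lost.
No further crashes.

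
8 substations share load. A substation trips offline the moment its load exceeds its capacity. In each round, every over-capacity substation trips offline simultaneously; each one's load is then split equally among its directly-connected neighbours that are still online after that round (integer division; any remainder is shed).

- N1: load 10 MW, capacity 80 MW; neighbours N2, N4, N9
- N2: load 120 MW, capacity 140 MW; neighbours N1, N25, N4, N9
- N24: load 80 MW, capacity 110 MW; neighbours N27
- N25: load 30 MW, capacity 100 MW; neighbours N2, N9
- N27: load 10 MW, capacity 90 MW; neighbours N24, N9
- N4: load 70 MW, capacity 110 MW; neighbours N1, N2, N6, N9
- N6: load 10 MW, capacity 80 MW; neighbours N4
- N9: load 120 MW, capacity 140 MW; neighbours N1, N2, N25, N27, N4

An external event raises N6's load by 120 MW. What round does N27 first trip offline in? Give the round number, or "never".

never

Round 1 — N6 at 130 > 80. N6 trips offline.
  N6 sheds 130 MW to N4: 130 each.
    N4: 70+130 = 200 > 110
Round 2 — N4 trips offline.
  N4 sheds 200 MW to N1, N2, N9: 66 each (2 lost).
    N1: 10+66 = 76 ≤ 80
    N2: 120+66 = 186 > 140
    N9: 120+66 = 186 > 140
Round 3 — N2, N9 trip offline.
  N2 sheds 186 MW to N1, N25: 93 each.
    N1: 76+93 = 169 > 80
    N25: 30+93 = 123 > 100
  N9 sheds 186 MW to N1, N25, N27: 62 each.
    N1: 169+62 = 231 > 80
    N25: 123+62 = 185 > 100
    N27: 10+62 = 72 ≤ 90
Round 4 — N1, N25 trip offline.
  N1 sheds 231 MW: no online neighbours, lost.
  N25 sheds 185 MW: no online neighbours, lost.
No further trips.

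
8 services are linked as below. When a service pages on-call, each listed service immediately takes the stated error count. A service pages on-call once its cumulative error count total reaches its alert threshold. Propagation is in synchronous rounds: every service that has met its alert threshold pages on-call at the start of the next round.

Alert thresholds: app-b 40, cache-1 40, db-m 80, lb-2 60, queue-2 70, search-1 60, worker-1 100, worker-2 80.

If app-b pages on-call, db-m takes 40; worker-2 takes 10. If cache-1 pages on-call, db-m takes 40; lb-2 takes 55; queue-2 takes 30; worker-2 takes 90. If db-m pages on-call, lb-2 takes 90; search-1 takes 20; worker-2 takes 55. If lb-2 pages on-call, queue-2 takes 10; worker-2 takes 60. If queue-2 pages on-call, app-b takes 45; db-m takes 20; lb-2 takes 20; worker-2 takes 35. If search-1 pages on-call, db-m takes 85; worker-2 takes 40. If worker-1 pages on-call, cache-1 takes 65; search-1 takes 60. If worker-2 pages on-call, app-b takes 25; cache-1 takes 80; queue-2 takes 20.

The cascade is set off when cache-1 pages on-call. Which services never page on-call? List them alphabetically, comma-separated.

Round 1 — cache-1 pages on-call (initial).
  db-m: +40 → 40 < 80
  lb-2: +55 → 55 < 60
  queue-2: +30 → 30 < 70
  worker-2: +90 → 90 ≥ 80
Round 2 — worker-2 pages on-call.
  app-b: +25 → 25 < 40
  queue-2: +20 → 50 < 70
No further pages.

app-b, db-m, lb-2, queue-2, search-1, worker-1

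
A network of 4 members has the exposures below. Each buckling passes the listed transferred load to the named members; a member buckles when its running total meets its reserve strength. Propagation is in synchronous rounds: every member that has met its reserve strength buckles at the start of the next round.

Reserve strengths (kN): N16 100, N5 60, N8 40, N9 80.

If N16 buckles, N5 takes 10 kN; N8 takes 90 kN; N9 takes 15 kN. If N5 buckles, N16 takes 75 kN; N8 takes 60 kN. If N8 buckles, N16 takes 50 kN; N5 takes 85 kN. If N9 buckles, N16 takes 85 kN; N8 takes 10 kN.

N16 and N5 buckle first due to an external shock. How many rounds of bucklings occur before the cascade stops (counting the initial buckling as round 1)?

2

Round 1 — N16, N5 buckle (initial).
  N8: +90+60 → 150 ≥ 40
  N9: +15 → 15 < 80
Round 2 — N8 buckles.
No further bucklings.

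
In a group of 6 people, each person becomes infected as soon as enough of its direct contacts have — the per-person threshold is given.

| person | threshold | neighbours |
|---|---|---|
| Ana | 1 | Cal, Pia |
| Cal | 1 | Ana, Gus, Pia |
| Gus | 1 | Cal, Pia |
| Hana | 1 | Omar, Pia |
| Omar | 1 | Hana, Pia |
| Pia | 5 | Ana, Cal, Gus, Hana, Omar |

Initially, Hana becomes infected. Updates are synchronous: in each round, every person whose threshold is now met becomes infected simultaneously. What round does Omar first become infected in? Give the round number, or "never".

2

Round 1 — Hana becomes infected (initial).
Round 2 — checking thresholds:
  Omar: 1 of 2 neighbours ≥ 1, becomes infected.
  Pia: 1 of 5 neighbours < 5, not yet.
Round 3 — no new infections; cascade stops.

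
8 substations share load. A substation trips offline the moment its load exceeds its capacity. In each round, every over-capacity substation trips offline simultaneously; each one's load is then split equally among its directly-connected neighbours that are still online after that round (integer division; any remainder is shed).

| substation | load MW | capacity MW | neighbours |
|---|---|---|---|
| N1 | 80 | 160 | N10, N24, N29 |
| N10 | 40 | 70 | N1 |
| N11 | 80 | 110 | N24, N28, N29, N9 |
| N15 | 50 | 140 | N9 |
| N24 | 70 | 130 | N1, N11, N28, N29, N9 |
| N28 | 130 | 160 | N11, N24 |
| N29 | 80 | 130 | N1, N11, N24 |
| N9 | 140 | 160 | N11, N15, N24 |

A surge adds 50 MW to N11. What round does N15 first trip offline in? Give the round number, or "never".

never

Round 1 — N11 at 130 > 110. N11 trips offline.
  N11 sheds 130 MW to N24, N28, N29, N9: 32 each (2 lost).
    N24: 70+32 = 102 ≤ 130
    N28: 130+32 = 162 > 160
    N29: 80+32 = 112 ≤ 130
    N9: 140+32 = 172 > 160
Round 2 — N28, N9 trip offline.
  N28 sheds 162 MW to N24: 162 each.
    N24: 102+162 = 264 > 130
  N9 sheds 172 MW to N15, N24: 86 each.
    N15: 50+86 = 136 ≤ 140
    N24: 264+86 = 350 > 130
Round 3 — N24 trips offline.
  N24 sheds 350 MW to N1, N29: 175 each.
    N1: 80+175 = 255 > 160
    N29: 112+175 = 287 > 130
Round 4 — N1, N29 trip offline.
  N1 sheds 255 MW to N10: 255 each.
    N10: 40+255 = 295 > 70
  N29 sheds 287 MW: no online neighbours, lost.
Round 5 — N10 trips offline.
  N10 sheds 295 MW: no online neighbours, lost.
No further trips.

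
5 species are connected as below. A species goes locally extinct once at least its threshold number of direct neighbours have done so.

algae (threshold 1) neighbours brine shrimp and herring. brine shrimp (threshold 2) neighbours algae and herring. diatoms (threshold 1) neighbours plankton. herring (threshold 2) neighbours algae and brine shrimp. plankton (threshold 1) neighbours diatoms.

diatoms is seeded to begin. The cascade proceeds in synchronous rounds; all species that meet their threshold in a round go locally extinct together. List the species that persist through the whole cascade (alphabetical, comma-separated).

algae, brine shrimp, herring

Round 1 — diatoms goes locally extinct (initial).
Round 2 — checking thresholds:
  plankton: 1 of 1 neighbours ≥ 1, goes locally extinct.
Round 3 — no new extinctions; cascade stops.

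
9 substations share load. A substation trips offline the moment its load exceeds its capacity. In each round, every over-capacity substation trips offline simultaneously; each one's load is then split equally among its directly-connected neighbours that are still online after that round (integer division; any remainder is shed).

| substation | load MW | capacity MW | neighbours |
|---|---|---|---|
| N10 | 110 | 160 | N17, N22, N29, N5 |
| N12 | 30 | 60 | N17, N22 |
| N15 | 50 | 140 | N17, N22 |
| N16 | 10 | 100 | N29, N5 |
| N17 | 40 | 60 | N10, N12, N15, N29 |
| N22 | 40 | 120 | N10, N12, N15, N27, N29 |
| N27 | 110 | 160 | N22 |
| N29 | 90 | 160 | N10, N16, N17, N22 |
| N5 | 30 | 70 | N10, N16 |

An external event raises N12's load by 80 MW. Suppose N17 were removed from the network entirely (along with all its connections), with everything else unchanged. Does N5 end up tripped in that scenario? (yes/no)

With N17 removed:
Round 1 — N12 at 110 > 60. N12 trips offline.
  N12 sheds 110 MW to N22: 110 each.
    N22: 40+110 = 150 > 120
Round 2 — N22 trips offline.
  N22 sheds 150 MW to N10, N15, N27, N29: 37 each (2 lost).
    N10: 110+37 = 147 ≤ 160
    N15: 50+37 = 87 ≤ 140
    N27: 110+37 = 147 ≤ 160
    N29: 90+37 = 127 ≤ 160
No further trips.

no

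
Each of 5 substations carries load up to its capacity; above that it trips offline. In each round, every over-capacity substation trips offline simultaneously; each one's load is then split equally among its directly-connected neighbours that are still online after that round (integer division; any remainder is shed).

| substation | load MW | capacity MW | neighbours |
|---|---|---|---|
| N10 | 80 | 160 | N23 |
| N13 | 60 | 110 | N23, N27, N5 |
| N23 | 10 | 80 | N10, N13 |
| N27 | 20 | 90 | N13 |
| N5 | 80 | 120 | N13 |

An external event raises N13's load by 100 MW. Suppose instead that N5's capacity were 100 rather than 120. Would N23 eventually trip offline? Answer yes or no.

With N5's capacity at 100:
Round 1 — N13 at 160 > 110. N13 trips offline.
  N13 sheds 160 MW to N23, N27, N5: 53 each (1 lost).
    N23: 10+53 = 63 ≤ 80
    N27: 20+53 = 73 ≤ 90
    N5: 80+53 = 133 > 100
Round 2 — N5 trips offline.
  N5 sheds 133 MW: no online neighbours, lost.
No further trips.

no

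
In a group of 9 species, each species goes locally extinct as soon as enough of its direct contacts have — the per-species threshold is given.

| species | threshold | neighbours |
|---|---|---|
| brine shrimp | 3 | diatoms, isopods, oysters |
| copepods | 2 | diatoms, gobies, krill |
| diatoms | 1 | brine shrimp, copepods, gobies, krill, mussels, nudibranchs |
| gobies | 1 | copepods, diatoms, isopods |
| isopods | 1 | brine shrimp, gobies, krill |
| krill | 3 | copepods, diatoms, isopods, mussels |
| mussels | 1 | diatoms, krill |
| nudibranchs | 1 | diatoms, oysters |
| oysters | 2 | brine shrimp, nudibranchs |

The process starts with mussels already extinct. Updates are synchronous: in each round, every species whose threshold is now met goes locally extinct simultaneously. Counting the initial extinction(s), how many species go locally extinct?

Round 1 — mussels goes locally extinct (initial).
Round 2 — checking thresholds:
  diatoms: 1 of 6 neighbours ≥ 1, goes locally extinct.
  krill: 1 of 4 neighbours < 3, holds.
Round 3 — checking thresholds:
  brine shrimp: 1 of 3 neighbours < 3, holds.
  copepods: 1 of 3 neighbours < 2, holds.
  gobies: 1 of 3 neighbours ≥ 1, goes locally extinct.
  krill: 2 of 4 neighbours < 3, holds.
  nudibranchs: 1 of 2 neighbours ≥ 1, goes locally extinct.
Round 4 — checking thresholds:
  brine shrimp: 1 of 3 neighbours < 3, holds.
  copepods: 2 of 3 neighbours ≥ 2, goes locally extinct.
  isopods: 1 of 3 neighbours ≥ 1, goes locally extinct.
  krill: 2 of 4 neighbours < 3, holds.
  oysters: 1 of 2 neighbours < 2, holds.
Round 5 — checking thresholds:
  brine shrimp: 2 of 3 neighbours < 3, holds.
  krill: 4 of 4 neighbours ≥ 3, goes locally extinct.
  oysters: 1 of 2 neighbours < 2, holds.
Round 6 — no new extinctions; cascade stops.

7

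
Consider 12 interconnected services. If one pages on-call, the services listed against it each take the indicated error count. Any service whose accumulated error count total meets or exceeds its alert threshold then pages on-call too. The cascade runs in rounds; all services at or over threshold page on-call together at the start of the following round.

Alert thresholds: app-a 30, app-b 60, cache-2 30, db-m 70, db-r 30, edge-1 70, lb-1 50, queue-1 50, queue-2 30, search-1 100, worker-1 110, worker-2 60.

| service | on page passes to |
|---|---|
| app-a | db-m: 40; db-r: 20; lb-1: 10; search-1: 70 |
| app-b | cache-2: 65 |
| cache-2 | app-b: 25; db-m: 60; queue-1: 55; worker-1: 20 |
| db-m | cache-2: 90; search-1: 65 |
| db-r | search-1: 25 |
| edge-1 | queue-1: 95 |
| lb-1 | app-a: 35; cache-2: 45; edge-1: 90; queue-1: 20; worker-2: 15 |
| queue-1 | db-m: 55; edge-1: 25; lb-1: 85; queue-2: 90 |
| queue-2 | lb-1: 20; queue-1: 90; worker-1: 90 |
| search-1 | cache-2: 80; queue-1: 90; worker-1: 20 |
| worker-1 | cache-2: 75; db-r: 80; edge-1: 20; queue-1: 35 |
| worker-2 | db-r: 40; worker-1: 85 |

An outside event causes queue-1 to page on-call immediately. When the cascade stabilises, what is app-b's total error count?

25

Round 1 — queue-1 pages on-call (initial).
  db-m: +55 → 55 < 70
  edge-1: +25 → 25 < 70
  lb-1: +85 → 85 ≥ 50
  queue-2: +90 → 90 ≥ 30
Round 2 — lb-1, queue-2 page on-call.
  app-a: +35 → 35 ≥ 30
  cache-2: +45 → 45 ≥ 30
  edge-1: +90 → 115 ≥ 70
  worker-1: +90 → 90 < 110
  worker-2: +15 → 15 < 60
Round 3 — app-a, cache-2, edge-1 page on-call.
  app-b: +25 → 25 < 60
  db-m: +40+60 → 155 ≥ 70
  db-r: +20 → 20 < 30
  search-1: +70 → 70 < 100
  worker-1: +20 → 110 ≥ 110
Round 4 — db-m, worker-1 page on-call.
  db-r: +80 → 100 ≥ 30
  search-1: +65 → 135 ≥ 100
Round 5 — db-r, search-1 page on-call.
No further pages.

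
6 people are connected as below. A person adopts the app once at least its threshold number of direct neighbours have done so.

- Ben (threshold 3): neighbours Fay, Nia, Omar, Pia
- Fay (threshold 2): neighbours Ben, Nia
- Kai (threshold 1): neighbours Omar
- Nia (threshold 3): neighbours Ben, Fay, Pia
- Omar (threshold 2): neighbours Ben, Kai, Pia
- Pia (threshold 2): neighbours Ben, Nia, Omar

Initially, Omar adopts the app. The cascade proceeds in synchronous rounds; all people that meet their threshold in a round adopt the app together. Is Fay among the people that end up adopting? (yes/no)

no

Round 1 — Omar adopts the app (initial).
Round 2 — checking thresholds:
  Ben: 1 of 4 neighbours < 3, not yet.
  Kai: 1 of 1 neighbours ≥ 1, adopts the app.
  Pia: 1 of 3 neighbours < 2, not yet.
Round 3 — no new adoptions; cascade stops.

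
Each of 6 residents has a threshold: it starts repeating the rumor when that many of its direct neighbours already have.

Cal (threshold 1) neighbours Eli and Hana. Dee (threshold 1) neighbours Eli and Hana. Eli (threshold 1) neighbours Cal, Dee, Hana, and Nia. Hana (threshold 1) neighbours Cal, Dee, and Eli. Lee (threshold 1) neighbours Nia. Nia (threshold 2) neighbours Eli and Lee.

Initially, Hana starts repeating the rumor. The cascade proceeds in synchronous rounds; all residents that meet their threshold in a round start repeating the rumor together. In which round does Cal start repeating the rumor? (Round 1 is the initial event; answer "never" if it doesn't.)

Round 1 — Hana starts repeating the rumor (initial).
Round 2 — checking thresholds:
  Cal: 1 of 2 neighbours ≥ 1, starts repeating the rumor.
  Dee: 1 of 2 neighbours ≥ 1, starts repeating the rumor.
  Eli: 1 of 4 neighbours ≥ 1, starts repeating the rumor.
Round 3 — no new spreads; cascade stops.

2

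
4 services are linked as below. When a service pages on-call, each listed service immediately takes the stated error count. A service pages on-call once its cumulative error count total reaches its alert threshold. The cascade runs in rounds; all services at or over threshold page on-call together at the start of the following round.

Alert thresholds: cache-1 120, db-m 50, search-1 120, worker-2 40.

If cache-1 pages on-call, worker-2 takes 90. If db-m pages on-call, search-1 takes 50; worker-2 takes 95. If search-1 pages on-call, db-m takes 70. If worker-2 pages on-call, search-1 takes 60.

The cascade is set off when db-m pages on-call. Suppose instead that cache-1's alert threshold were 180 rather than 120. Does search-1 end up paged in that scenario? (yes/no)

With cache-1's alert threshold at 180:
Round 1 — db-m pages on-call (initial).
  search-1: +50 → 50 < 120
  worker-2: +95 → 95 ≥ 40
Round 2 — worker-2 pages on-call.
  search-1: +60 → 110 < 120
No further pages.

no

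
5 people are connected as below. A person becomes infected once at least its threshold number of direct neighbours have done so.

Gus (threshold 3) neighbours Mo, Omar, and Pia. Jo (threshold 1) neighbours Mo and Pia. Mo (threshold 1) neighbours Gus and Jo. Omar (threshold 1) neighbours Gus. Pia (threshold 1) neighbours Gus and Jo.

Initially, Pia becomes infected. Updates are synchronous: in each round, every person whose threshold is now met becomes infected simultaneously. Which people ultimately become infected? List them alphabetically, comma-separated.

Jo, Mo, Pia

Round 1 — Pia becomes infected (initial).
Round 2 — checking thresholds:
  Gus: 1 of 3 neighbours < 3, holds.
  Jo: 1 of 2 neighbours ≥ 1, becomes infected.
Round 3 — checking thresholds:
  Gus: 1 of 3 neighbours < 3, holds.
  Mo: 1 of 2 neighbours ≥ 1, becomes infected.
Round 4 — no new infections; cascade stops.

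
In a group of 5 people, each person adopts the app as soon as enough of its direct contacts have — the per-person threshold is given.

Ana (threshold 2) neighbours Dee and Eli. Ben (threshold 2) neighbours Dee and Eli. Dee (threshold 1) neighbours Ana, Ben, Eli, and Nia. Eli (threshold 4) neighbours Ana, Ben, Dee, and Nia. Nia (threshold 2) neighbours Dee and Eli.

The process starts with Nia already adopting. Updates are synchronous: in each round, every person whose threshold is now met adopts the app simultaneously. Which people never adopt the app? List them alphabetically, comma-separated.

Round 1 — Nia adopts the app (initial).
Round 2 — checking thresholds:
  Dee: 1 of 4 neighbours ≥ 1, adopts the app.
  Eli: 1 of 4 neighbours < 4, holds.
Round 3 — no new adoptions; cascade stops.

Ana, Ben, Eli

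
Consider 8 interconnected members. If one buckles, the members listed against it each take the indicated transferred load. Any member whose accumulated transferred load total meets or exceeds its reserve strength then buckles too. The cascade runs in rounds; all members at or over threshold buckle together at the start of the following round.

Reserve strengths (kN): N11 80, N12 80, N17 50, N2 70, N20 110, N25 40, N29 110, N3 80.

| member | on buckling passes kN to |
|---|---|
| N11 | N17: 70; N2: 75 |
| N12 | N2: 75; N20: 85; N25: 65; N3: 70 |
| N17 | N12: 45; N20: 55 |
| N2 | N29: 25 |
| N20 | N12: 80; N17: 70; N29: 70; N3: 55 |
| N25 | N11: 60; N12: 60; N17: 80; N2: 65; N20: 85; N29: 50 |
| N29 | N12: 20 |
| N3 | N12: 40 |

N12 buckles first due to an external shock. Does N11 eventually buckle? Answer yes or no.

Round 1 — N12 buckles (initial).
  N2: +75 → 75 ≥ 70
  N20: +85 → 85 < 110
  N25: +65 → 65 ≥ 40
  N3: +70 → 70 < 80
Round 2 — N2, N25 buckle.
  N11: +60 → 60 < 80
  N17: +80 → 80 ≥ 50
  N20: +85 → 170 ≥ 110
  N29: +25+50 → 75 < 110
Round 3 — N17, N20 buckle.
  N29: +70 → 145 ≥ 110
  N3: +55 → 125 ≥ 80
Round 4 — N29, N3 buckle.
No further bucklings.

no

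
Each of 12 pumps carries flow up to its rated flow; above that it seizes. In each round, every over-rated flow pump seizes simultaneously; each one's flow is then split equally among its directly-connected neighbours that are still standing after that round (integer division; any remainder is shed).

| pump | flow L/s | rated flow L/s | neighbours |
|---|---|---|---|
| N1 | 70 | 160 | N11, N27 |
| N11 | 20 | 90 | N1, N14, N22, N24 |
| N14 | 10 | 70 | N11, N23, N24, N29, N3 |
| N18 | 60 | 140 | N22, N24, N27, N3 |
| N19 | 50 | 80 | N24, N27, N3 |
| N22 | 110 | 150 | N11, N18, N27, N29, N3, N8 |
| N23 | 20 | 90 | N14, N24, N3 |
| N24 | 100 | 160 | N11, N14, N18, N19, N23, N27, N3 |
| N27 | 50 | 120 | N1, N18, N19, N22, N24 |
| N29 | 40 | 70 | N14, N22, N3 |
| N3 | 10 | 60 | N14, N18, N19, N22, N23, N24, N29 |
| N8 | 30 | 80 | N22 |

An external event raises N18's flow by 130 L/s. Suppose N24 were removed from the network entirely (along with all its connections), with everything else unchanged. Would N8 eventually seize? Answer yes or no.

no

With N24 removed:
Round 1 — N18 at 190 > 140. N18 seizes.
  N18 sheds 190 L/s to N22, N27, N3: 63 each (1 lost).
    N22: 110+63 = 173 > 150
    N27: 50+63 = 113 ≤ 120
    N3: 10+63 = 73 > 60
Round 2 — N22, N3 seize.
  N22 sheds 173 L/s to N11, N27, N29, N8: 43 each (1 lost).
    N11: 20+43 = 63 ≤ 90
    N27: 113+43 = 156 > 120
    N29: 40+43 = 83 > 70
    N8: 30+43 = 73 ≤ 80
  N3 sheds 73 L/s to N14, N19, N23, N29: 18 each (1 lost).
    N14: 10+18 = 28 ≤ 70
    N19: 50+18 = 68 ≤ 80
    N23: 20+18 = 38 ≤ 90
    N29: 83+18 = 101 > 70
Round 3 — N27, N29 seize.
  N27 sheds 156 L/s to N1, N19: 78 each.
    N1: 70+78 = 148 ≤ 160
    N19: 68+78 = 146 > 80
  N29 sheds 101 L/s to N14: 101 each.
    N14: 28+101 = 129 > 70
Round 4 — N14, N19 seize.
  N14 sheds 129 L/s to N11, N23: 64 each (1 lost).
    N11: 63+64 = 127 > 90
    N23: 38+64 = 102 > 90
  N19 sheds 146 L/s: no online neighbours, lost.
Round 5 — N11, N23 seize.
  N11 sheds 127 L/s to N1: 127 each.
    N1: 148+127 = 275 > 160
  N23 sheds 102 L/s: no online neighbours, lost.
Round 6 — N1 seizes.
  N1 sheds 275 L/s: no online neighbours, lost.
No further seizures.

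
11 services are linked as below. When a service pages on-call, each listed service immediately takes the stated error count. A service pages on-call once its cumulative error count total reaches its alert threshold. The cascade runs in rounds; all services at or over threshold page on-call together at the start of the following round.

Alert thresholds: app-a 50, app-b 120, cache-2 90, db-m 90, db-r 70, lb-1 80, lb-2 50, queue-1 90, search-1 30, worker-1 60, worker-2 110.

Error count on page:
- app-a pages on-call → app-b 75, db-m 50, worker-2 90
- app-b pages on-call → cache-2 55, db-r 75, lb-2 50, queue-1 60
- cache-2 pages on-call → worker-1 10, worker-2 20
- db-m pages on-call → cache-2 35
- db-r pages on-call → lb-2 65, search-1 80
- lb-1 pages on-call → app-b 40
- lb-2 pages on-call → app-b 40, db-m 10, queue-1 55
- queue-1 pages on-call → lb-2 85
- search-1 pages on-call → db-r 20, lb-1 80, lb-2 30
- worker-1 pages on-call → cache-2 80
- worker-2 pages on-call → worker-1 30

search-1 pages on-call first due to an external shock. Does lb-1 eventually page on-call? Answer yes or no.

yes

Round 1 — search-1 pages on-call (initial).
  db-r: +20 → 20 < 70
  lb-1: +80 → 80 ≥ 80
  lb-2: +30 → 30 < 50
Round 2 — lb-1 pages on-call.
  app-b: +40 → 40 < 120
No further pages.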